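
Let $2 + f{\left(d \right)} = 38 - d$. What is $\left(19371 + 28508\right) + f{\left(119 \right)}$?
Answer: $47796$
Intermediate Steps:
$f{\left(d \right)} = 36 - d$ ($f{\left(d \right)} = -2 - \left(-38 + d\right) = 36 - d$)
$\left(19371 + 28508\right) + f{\left(119 \right)} = \left(19371 + 28508\right) + \left(36 - 119\right) = 47879 + \left(36 - 119\right) = 47879 - 83 = 47796$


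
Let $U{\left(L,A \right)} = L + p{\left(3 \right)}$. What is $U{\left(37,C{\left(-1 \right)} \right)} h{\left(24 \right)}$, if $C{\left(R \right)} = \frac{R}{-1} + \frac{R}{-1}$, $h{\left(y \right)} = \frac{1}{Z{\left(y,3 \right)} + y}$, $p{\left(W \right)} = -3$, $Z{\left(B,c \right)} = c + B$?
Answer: $\frac{2}{3} \approx 0.66667$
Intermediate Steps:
$Z{\left(B,c \right)} = B + c$
$h{\left(y \right)} = \frac{1}{3 + 2 y}$ ($h{\left(y \right)} = \frac{1}{\left(y + 3\right) + y} = \frac{1}{\left(3 + y\right) + y} = \frac{1}{3 + 2 y}$)
$C{\left(R \right)} = - 2 R$ ($C{\left(R \right)} = R \left(-1\right) + R \left(-1\right) = - R - R = - 2 R$)
$U{\left(L,A \right)} = -3 + L$ ($U{\left(L,A \right)} = L - 3 = -3 + L$)
$U{\left(37,C{\left(-1 \right)} \right)} h{\left(24 \right)} = \frac{-3 + 37}{3 + 2 \cdot 24} = \frac{34}{3 + 48} = \frac{34}{51} = 34 \cdot \frac{1}{51} = \frac{2}{3}$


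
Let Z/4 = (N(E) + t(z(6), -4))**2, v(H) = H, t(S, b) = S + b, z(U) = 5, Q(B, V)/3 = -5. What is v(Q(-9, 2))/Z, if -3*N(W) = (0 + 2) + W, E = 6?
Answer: -27/20 ≈ -1.3500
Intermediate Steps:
Q(B, V) = -15 (Q(B, V) = 3*(-5) = -15)
N(W) = -2/3 - W/3 (N(W) = -((0 + 2) + W)/3 = -(2 + W)/3 = -2/3 - W/3)
Z = 100/9 (Z = 4*((-2/3 - 1/3*6) + (5 - 4))**2 = 4*((-2/3 - 2) + 1)**2 = 4*(-8/3 + 1)**2 = 4*(-5/3)**2 = 4*(25/9) = 100/9 ≈ 11.111)
v(Q(-9, 2))/Z = -15/100/9 = -15*9/100 = -27/20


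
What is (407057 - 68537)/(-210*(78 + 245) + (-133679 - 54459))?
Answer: -42315/31996 ≈ -1.3225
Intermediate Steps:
(407057 - 68537)/(-210*(78 + 245) + (-133679 - 54459)) = 338520/(-210*323 - 188138) = 338520/(-67830 - 188138) = 338520/(-255968) = 338520*(-1/255968) = -42315/31996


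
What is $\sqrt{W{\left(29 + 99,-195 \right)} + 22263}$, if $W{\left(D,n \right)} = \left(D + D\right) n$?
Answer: $3 i \sqrt{3073} \approx 166.3 i$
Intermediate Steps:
$W{\left(D,n \right)} = 2 D n$
$\sqrt{W{\left(29 + 99,-195 \right)} + 22263} = \sqrt{2 \left(29 + 99\right) \left(-195\right) + 22263} = \sqrt{2 \cdot 128 \left(-195\right) + 22263} = \sqrt{-49920 + 22263} = \sqrt{-27657} = 3 i \sqrt{3073}$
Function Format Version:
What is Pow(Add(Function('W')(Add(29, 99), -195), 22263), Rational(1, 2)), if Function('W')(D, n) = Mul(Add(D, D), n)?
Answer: Mul(3, I, Pow(3073, Rational(1, 2))) ≈ Mul(166.30, I)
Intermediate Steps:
Function('W')(D, n) = Mul(2, D, n) (Function('W')(D, n) = Mul(Mul(2, D), n) = Mul(2, D, n))
Pow(Add(Function('W')(Add(29, 99), -195), 22263), Rational(1, 2)) = Pow(Add(Mul(2, Add(29, 99), -195), 22263), Rational(1, 2)) = Pow(Add(Mul(2, 128, -195), 22263), Rational(1, 2)) = Pow(Add(-49920, 22263), Rational(1, 2)) = Pow(-27657, Rational(1, 2)) = Mul(3, I, Pow(3073, Rational(1, 2)))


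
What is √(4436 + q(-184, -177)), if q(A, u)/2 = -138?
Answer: 8*√65 ≈ 64.498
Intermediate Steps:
q(A, u) = -276 (q(A, u) = 2*(-138) = -276)
√(4436 + q(-184, -177)) = √(4436 - 276) = √4160 = 8*√65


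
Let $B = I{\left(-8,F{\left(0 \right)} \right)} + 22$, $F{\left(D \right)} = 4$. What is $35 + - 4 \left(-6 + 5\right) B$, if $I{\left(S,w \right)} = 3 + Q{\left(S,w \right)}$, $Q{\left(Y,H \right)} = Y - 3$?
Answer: $91$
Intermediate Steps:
$Q{\left(Y,H \right)} = -3 + Y$
$I{\left(S,w \right)} = S$ ($I{\left(S,w \right)} = 3 + \left(-3 + S\right) = S$)
$B = 14$ ($B = -8 + 22 = 14$)
$35 + - 4 \left(-6 + 5\right) B = 35 + - 4 \left(-6 + 5\right) 14 = 35 + \left(-4\right) \left(-1\right) 14 = 35 + 4 \cdot 14 = 35 + 56 = 91$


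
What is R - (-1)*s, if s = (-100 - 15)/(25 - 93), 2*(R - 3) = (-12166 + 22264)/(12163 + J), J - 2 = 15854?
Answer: 9281393/1905292 ≈ 4.8714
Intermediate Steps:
J = 15856 (J = 2 + 15854 = 15856)
R = 89106/28019 (R = 3 + ((-12166 + 22264)/(12163 + 15856))/2 = 3 + (10098/28019)/2 = 3 + (10098*(1/28019))/2 = 3 + (1/2)*(10098/28019) = 3 + 5049/28019 = 89106/28019 ≈ 3.1802)
s = 115/68 (s = -115/(-68) = -1/68*(-115) = 115/68 ≈ 1.6912)
R - (-1)*s = 89106/28019 - (-1)*115/68 = 89106/28019 - 1*(-115/68) = 89106/28019 + 115/68 = 9281393/1905292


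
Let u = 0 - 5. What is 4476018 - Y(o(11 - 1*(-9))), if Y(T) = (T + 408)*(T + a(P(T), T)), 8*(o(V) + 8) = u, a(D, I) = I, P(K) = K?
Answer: 143453031/32 ≈ 4.4829e+6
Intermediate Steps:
u = -5
o(V) = -69/8 (o(V) = -8 + (1/8)*(-5) = -8 - 5/8 = -69/8)
Y(T) = 2*T*(408 + T) (Y(T) = (T + 408)*(T + T) = (408 + T)*(2*T) = 2*T*(408 + T))
4476018 - Y(o(11 - 1*(-9))) = 4476018 - 2*(-69)*(408 - 69/8)/8 = 4476018 - 2*(-69)*3195/(8*8) = 4476018 - 1*(-220455/32) = 4476018 + 220455/32 = 143453031/32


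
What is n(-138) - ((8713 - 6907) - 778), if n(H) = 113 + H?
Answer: -1053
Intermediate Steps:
n(-138) - ((8713 - 6907) - 778) = (113 - 138) - ((8713 - 6907) - 778) = -25 - (1806 - 778) = -25 - 1*1028 = -25 - 1028 = -1053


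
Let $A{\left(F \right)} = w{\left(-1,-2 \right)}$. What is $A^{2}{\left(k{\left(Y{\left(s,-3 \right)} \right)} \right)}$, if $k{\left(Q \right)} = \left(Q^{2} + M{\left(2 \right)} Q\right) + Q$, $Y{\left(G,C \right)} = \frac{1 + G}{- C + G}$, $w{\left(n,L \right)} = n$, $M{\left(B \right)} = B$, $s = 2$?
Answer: $1$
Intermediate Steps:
$Y{\left(G,C \right)} = \frac{1 + G}{G - C}$
$k{\left(Q \right)} = Q^{2} + 3 Q$ ($k{\left(Q \right)} = \left(Q^{2} + 2 Q\right) + Q = Q^{2} + 3 Q$)
$A{\left(F \right)} = -1$
$A^{2}{\left(k{\left(Y{\left(s,-3 \right)} \right)} \right)} = \left(-1\right)^{2} = 1$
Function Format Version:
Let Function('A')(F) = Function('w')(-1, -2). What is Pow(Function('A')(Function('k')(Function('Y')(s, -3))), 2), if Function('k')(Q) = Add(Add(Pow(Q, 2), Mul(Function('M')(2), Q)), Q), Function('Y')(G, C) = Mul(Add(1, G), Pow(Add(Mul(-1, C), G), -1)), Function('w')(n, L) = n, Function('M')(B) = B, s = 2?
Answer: 1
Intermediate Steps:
Function('Y')(G, C) = Mul(Pow(Add(G, Mul(-1, C)), -1), Add(1, G)) (Function('Y')(G, C) = Mul(Add(1, G), Pow(Add(G, Mul(-1, C)), -1)) = Mul(Pow(Add(G, Mul(-1, C)), -1), Add(1, G)))
Function('k')(Q) = Add(Pow(Q, 2), Mul(3, Q)) (Function('k')(Q) = Add(Add(Pow(Q, 2), Mul(2, Q)), Q) = Add(Pow(Q, 2), Mul(3, Q)))
Function('A')(F) = -1
Pow(Function('A')(Function('k')(Function('Y')(s, -3))), 2) = Pow(-1, 2) = 1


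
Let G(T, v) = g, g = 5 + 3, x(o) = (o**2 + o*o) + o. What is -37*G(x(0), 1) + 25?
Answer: -271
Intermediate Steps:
x(o) = o + 2*o**2 (x(o) = (o**2 + o**2) + o = 2*o**2 + o = o + 2*o**2)
g = 8
G(T, v) = 8
-37*G(x(0), 1) + 25 = -37*8 + 25 = -296 + 25 = -271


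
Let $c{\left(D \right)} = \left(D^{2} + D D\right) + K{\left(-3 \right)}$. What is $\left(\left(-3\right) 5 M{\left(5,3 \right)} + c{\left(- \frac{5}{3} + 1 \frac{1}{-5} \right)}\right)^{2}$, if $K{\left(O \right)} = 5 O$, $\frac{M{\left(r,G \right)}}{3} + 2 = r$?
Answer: $\frac{1035681124}{50625} \approx 20458.0$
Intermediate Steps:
$M{\left(r,G \right)} = -6 + 3 r$
$c{\left(D \right)} = -15 + 2 D^{2}$ ($c{\left(D \right)} = \left(D^{2} + D D\right) + 5 \left(-3\right) = \left(D^{2} + D^{2}\right) - 15 = 2 D^{2} - 15 = -15 + 2 D^{2}$)
$\left(\left(-3\right) 5 M{\left(5,3 \right)} + c{\left(- \frac{5}{3} + 1 \frac{1}{-5} \right)}\right)^{2} = \left(\left(-3\right) 5 \left(-6 + 3 \cdot 5\right) - \left(15 - 2 \left(- \frac{5}{3} + 1 \frac{1}{-5}\right)^{2}\right)\right)^{2} = \left(- 15 \left(-6 + 15\right) - \left(15 - 2 \left(\left(-5\right) \frac{1}{3} + 1 \left(- \frac{1}{5}\right)\right)^{2}\right)\right)^{2} = \left(\left(-15\right) 9 - \left(15 - 2 \left(- \frac{5}{3} - \frac{1}{5}\right)^{2}\right)\right)^{2} = \left(-135 - \left(15 - 2 \left(- \frac{28}{15}\right)^{2}\right)\right)^{2} = \left(-135 + \left(-15 + 2 \cdot \frac{784}{225}\right)\right)^{2} = \left(-135 + \left(-15 + \frac{1568}{225}\right)\right)^{2} = \left(-135 - \frac{1807}{225}\right)^{2} = \left(- \frac{32182}{225}\right)^{2} = \frac{1035681124}{50625}$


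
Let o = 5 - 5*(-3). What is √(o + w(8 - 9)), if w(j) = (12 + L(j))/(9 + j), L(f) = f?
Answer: 3*√38/4 ≈ 4.6233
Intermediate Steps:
w(j) = (12 + j)/(9 + j)
o = 20 (o = 5 + 15 = 20)
√(o + w(8 - 9)) = √(20 + (12 + (8 - 9))/(9 + (8 - 9))) = √(20 + (12 - 1)/(9 - 1)) = √(20 + 11/8) = √(171/8) = 3*√38/4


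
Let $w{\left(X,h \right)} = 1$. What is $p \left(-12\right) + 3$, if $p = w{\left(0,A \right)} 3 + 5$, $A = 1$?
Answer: $-93$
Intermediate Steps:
$p = 8$ ($p = 1 \cdot 3 + 5 = 3 + 5 = 8$)
$p \left(-12\right) + 3 = 8 \left(-12\right) + 3 = -96 + 3 = -93$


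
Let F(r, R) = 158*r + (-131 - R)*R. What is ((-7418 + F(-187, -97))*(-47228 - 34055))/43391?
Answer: 2736473478/43391 ≈ 63065.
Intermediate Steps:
F(r, R) = 158*r + R*(-131 - R)
((-7418 + F(-187, -97))*(-47228 - 34055))/43391 = ((-7418 + (-1*(-97)**2 - 131*(-97) + 158*(-187)))*(-47228 - 34055))/43391 = ((-7418 + (-1*9409 + 12707 - 29546))*(-81283))*(1/43391) = ((-7418 + (-9409 + 12707 - 29546))*(-81283))*(1/43391) = ((-7418 - 26248)*(-81283))*(1/43391) = -33666*(-81283)*(1/43391) = 2736473478*(1/43391) = 2736473478/43391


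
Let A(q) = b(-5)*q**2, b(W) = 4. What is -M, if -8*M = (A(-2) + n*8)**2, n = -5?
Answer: 72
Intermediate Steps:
A(q) = 4*q**2
M = -72 (M = -(4*(-2)**2 - 5*8)**2/8 = -(4*4 - 40)**2/8 = -(16 - 40)**2/8 = -1/8*(-24)**2 = -1/8*576 = -72)
-M = -1*(-72) = 72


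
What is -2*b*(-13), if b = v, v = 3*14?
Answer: 1092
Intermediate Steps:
v = 42
b = 42
-2*b*(-13) = -2*42*(-13) = -84*(-13) = 1092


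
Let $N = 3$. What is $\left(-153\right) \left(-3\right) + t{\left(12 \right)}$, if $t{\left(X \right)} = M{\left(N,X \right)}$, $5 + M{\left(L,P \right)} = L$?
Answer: $457$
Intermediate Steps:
$M{\left(L,P \right)} = -5 + L$
$t{\left(X \right)} = -2$ ($t{\left(X \right)} = -5 + 3 = -2$)
$\left(-153\right) \left(-3\right) + t{\left(12 \right)} = \left(-153\right) \left(-3\right) - 2 = 459 - 2 = 457$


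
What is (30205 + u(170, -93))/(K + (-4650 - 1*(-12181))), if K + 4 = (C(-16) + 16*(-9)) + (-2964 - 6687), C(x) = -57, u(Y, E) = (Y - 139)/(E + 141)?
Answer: -1449871/111600 ≈ -12.992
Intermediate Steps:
u(Y, E) = (-139 + Y)/(141 + E)
K = -9856 (K = -4 + ((-57 + 16*(-9)) + (-2964 - 6687)) = -4 + ((-57 - 144) - 9651) = -4 + (-201 - 9651) = -4 - 9852 = -9856)
(30205 + u(170, -93))/(K + (-4650 - 1*(-12181))) = (30205 + (-139 + 170)/(141 - 93))/(-9856 + (-4650 - 1*(-12181))) = (30205 + 31/48)/(-9856 + (-4650 + 12181)) = (30205 + (1/48)*31)/(-9856 + 7531) = (30205 + 31/48)/(-2325) = (1449871/48)*(-1/2325) = -1449871/111600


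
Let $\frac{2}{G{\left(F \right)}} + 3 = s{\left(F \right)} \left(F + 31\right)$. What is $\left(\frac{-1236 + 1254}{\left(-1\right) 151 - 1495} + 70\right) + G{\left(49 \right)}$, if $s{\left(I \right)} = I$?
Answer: $\frac{225624763}{3223691} \approx 69.99$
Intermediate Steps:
$G{\left(F \right)} = \frac{2}{-3 + F \left(31 + F\right)}$ ($G{\left(F \right)} = \frac{2}{-3 + F \left(F + 31\right)} = \frac{2}{-3 + F \left(31 + F\right)}$)
$\left(\frac{-1236 + 1254}{\left(-1\right) 151 - 1495} + 70\right) + G{\left(49 \right)} = \left(\frac{-1236 + 1254}{\left(-1\right) 151 - 1495} + 70\right) + \frac{2}{-3 + 49^{2} + 31 \cdot 49} = \left(\frac{18}{-151 - 1495} + 70\right) + \frac{2}{-3 + 2401 + 1519} = \left(\frac{18}{-1646} + 70\right) + \frac{2}{3917} = \left(18 \left(- \frac{1}{1646}\right) + 70\right) + 2 \cdot \frac{1}{3917} = \left(- \frac{9}{823} + 70\right) + \frac{2}{3917} = \frac{57601}{823} + \frac{2}{3917} = \frac{225624763}{3223691}$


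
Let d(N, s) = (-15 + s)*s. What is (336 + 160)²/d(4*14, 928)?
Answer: 7688/26477 ≈ 0.29037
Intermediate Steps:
d(N, s) = s*(-15 + s)
(336 + 160)²/d(4*14, 928) = (336 + 160)²/((928*(-15 + 928))) = 496²/((928*913)) = 246016/847264 = 246016*(1/847264) = 7688/26477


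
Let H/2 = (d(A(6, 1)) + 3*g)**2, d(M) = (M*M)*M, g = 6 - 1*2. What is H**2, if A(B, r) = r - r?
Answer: 82944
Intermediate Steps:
A(B, r) = 0
g = 4 (g = 6 - 2 = 4)
d(M) = M**3 (d(M) = M**2*M = M**3)
H = 288 (H = 2*(0**3 + 3*4)**2 = 2*(0 + 12)**2 = 2*12**2 = 2*144 = 288)
H**2 = 288**2 = 82944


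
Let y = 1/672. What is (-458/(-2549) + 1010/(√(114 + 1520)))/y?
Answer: 307776/2549 + 339360*√1634/817 ≈ 16911.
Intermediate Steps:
y = 1/672 ≈ 0.0014881
(-458/(-2549) + 1010/(√(114 + 1520)))/y = (-458/(-2549) + 1010/(√(114 + 1520)))/(1/672) = (-458*(-1/2549) + 1010/(√1634))*672 = (458/2549 + 1010*(√1634/1634))*672 = (458/2549 + 505*√1634/817)*672 = 307776/2549 + 339360*√1634/817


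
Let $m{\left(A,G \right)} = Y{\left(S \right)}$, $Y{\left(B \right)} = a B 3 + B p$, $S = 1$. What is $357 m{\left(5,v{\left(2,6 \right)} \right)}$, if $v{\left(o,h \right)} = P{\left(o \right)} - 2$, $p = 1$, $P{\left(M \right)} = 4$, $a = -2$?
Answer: $-1785$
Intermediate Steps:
$v{\left(o,h \right)} = 2$ ($v{\left(o,h \right)} = 4 - 2 = 2$)
$Y{\left(B \right)} = - 5 B$ ($Y{\left(B \right)} = - 2 B 3 + B 1 = - 6 B + B = - 5 B$)
$m{\left(A,G \right)} = -5$ ($m{\left(A,G \right)} = \left(-5\right) 1 = -5$)
$357 m{\left(5,v{\left(2,6 \right)} \right)} = 357 \left(-5\right) = -1785$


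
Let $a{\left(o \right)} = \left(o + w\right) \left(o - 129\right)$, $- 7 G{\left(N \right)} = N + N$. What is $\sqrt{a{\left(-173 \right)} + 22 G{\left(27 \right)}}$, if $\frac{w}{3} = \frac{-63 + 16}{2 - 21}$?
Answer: $\frac{2 \sqrt{220383394}}{133} \approx 223.24$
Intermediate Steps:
$G{\left(N \right)} = - \frac{2 N}{7}$ ($G{\left(N \right)} = - \frac{N + N}{7} = - \frac{2 N}{7}$)
$w = \frac{141}{19}$ ($w = 3 \frac{-63 + 16}{2 - 21} = 3 \left(- \frac{47}{-19}\right) = 3 \left(\left(-47\right) \left(- \frac{1}{19}\right)\right) = 3 \cdot \frac{47}{19} = \frac{141}{19} \approx 7.4211$)
$a{\left(o \right)} = \left(-129 + o\right) \left(\frac{141}{19} + o\right)$ ($a{\left(o \right)} = \left(o + \frac{141}{19}\right) \left(o - 129\right) = \left(\frac{141}{19} + o\right) \left(-129 + o\right) = \left(-129 + o\right) \left(\frac{141}{19} + o\right)$)
$\sqrt{a{\left(-173 \right)} + 22 G{\left(27 \right)}} = \sqrt{\left(- \frac{18189}{19} + \left(-173\right)^{2} - - \frac{399630}{19}\right) + 22 \left(\left(- \frac{2}{7}\right) 27\right)} = \sqrt{\left(- \frac{18189}{19} + 29929 + \frac{399630}{19}\right) + 22 \left(- \frac{54}{7}\right)} = \sqrt{\frac{950092}{19} - \frac{1188}{7}} = \sqrt{\frac{6628072}{133}} = \frac{2 \sqrt{220383394}}{133}$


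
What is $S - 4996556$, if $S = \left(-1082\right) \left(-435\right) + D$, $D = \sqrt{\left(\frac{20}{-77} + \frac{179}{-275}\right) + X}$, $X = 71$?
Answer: $-4525886 + \frac{\sqrt{10388994}}{385} \approx -4.5259 \cdot 10^{6}$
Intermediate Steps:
$D = \frac{\sqrt{10388994}}{385}$ ($D = \sqrt{\left(\frac{20}{-77} + \frac{179}{-275}\right) + 71} = \sqrt{\left(20 \left(- \frac{1}{77}\right) + 179 \left(- \frac{1}{275}\right)\right) + 71} = \sqrt{\left(- \frac{20}{77} - \frac{179}{275}\right) + 71} = \sqrt{- \frac{1753}{1925} + 71} = \sqrt{\frac{134922}{1925}} = \frac{\sqrt{10388994}}{385} \approx 8.3719$)
$S = 470670 + \frac{\sqrt{10388994}}{385}$ ($S = \left(-1082\right) \left(-435\right) + \frac{\sqrt{10388994}}{385} = 470670 + \frac{\sqrt{10388994}}{385} \approx 4.7068 \cdot 10^{5}$)
$S - 4996556 = \left(470670 + \frac{\sqrt{10388994}}{385}\right) - 4996556 = -4525886 + \frac{\sqrt{10388994}}{385}$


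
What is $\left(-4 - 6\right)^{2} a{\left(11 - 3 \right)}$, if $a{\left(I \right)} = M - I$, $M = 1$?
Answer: $-700$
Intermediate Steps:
$a{\left(I \right)} = 1 - I$
$\left(-4 - 6\right)^{2} a{\left(11 - 3 \right)} = \left(-4 - 6\right)^{2} \left(1 - \left(11 - 3\right)\right) = \left(-10\right)^{2} \left(1 - \left(11 - 3\right)\right) = 100 \left(1 - 8\right) = 100 \left(-7\right) = -700$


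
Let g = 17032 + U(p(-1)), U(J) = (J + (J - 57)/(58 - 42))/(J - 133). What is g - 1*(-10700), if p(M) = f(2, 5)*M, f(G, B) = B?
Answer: 30616199/1104 ≈ 27732.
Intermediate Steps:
p(M) = 5*M
U(J) = (-57/16 + 17*J/16)/(-133 + J) (U(J) = (J + (-57 + J)/16)/(-133 + J) = (J + (-57 + J)*(1/16))/(-133 + J) = (J + (-57/16 + J/16))/(-133 + J) = (-57/16 + 17*J/16)/(-133 + J))
g = 18803399/1104 (g = 17032 + (-57 + 17*(5*(-1)))/(16*(-133 + 5*(-1))) = 17032 + (-57 + 17*(-5))/(16*(-133 - 5)) = 17032 + (1/16)*(-57 - 85)/(-138) = 17032 + (1/16)*(-1/138)*(-142) = 17032 + 71/1104 = 18803399/1104 ≈ 17032.)
g - 1*(-10700) = 18803399/1104 - 1*(-10700) = 18803399/1104 + 10700 = 30616199/1104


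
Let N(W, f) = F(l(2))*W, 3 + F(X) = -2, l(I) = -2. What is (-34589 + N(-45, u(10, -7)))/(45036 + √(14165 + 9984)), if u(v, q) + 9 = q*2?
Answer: -140692464/184383377 + 3124*√24149/184383377 ≈ -0.76041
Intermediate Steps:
F(X) = -5 (F(X) = -3 - 2 = -5)
u(v, q) = -9 + 2*q (u(v, q) = -9 + q*2 = -9 + 2*q)
N(W, f) = -5*W
(-34589 + N(-45, u(10, -7)))/(45036 + √(14165 + 9984)) = (-34589 - 5*(-45))/(45036 + √(14165 + 9984)) = (-34589 + 225)/(45036 + √24149) = -34364/(45036 + √24149)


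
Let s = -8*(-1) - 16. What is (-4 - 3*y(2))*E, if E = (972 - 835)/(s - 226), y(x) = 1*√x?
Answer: 274/117 + 137*√2/78 ≈ 4.8258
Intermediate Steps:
s = -8 (s = 8 - 16 = -8)
y(x) = √x
E = -137/234 (E = (972 - 835)/(-8 - 226) = 137/(-234) = 137*(-1/234) = -137/234 ≈ -0.58547)
(-4 - 3*y(2))*E = (-4 - 3*√2)*(-137/234) = 274/117 + 137*√2/78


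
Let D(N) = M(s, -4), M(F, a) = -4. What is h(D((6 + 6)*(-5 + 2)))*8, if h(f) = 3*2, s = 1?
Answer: 48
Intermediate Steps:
D(N) = -4
h(f) = 6
h(D((6 + 6)*(-5 + 2)))*8 = 6*8 = 48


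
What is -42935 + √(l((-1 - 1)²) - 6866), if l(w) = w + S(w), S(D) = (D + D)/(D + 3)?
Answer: -42935 + I*√336182/7 ≈ -42935.0 + 82.83*I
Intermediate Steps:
S(D) = 2*D/(3 + D) (S(D) = (2*D)/(3 + D) = 2*D/(3 + D))
l(w) = w + 2*w/(3 + w)
-42935 + √(l((-1 - 1)²) - 6866) = -42935 + √((-1 - 1)²*(5 + (-1 - 1)²)/(3 + (-1 - 1)²) - 6866) = -42935 + √((-2)²*(5 + (-2)²)/(3 + (-2)²) - 6866) = -42935 + √(4*(5 + 4)/(3 + 4) - 6866) = -42935 + √(4*9/7 - 6866) = -42935 + √(4*(⅐)*9 - 6866) = -42935 + √(36/7 - 6866) = -42935 + √(-48026/7) = -42935 + I*√336182/7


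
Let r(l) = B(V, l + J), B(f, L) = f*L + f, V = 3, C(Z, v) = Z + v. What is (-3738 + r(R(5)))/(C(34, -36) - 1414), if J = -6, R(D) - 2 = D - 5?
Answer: 1249/472 ≈ 2.6462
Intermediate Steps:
R(D) = -3 + D (R(D) = 2 + (D - 5) = 2 + (-5 + D) = -3 + D)
B(f, L) = f + L*f (B(f, L) = L*f + f = f + L*f)
r(l) = -15 + 3*l (r(l) = 3*(1 + (l - 6)) = 3*(1 + (-6 + l)) = 3*(-5 + l) = -15 + 3*l)
(-3738 + r(R(5)))/(C(34, -36) - 1414) = (-3738 + (-15 + 3*(-3 + 5)))/((34 - 36) - 1414) = (-3738 + (-15 + 3*2))/(-2 - 1414) = (-3738 + (-15 + 6))/(-1416) = (-3738 - 9)*(-1/1416) = -3747*(-1/1416) = 1249/472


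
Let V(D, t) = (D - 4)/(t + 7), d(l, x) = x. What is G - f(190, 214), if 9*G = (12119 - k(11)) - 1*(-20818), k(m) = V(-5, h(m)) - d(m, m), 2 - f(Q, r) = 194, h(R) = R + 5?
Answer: 797557/207 ≈ 3852.9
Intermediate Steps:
h(R) = 5 + R
V(D, t) = (-4 + D)/(7 + t)
f(Q, r) = -192 (f(Q, r) = 2 - 1*194 = 2 - 194 = -192)
k(m) = -m - 9/(12 + m) (k(m) = (-4 - 5)/(7 + (5 + m)) - m = -9/(12 + m) - m = -m - 9/(12 + m))
G = 757813/207 (G = ((12119 - (-9 - 1*11*(12 + 11))/(12 + 11)) - 1*(-20818))/9 = ((12119 - (-9 - 1*11*23)/23) + 20818)/9 = ((12119 - (-9 - 253)/23) + 20818)/9 = ((12119 - (-262)/23) + 20818)/9 = ((12119 - 1*(-262/23)) + 20818)/9 = ((12119 + 262/23) + 20818)/9 = (278999/23 + 20818)/9 = (1/9)*(757813/23) = 757813/207 ≈ 3660.9)
G - f(190, 214) = 757813/207 - 1*(-192) = 757813/207 + 192 = 797557/207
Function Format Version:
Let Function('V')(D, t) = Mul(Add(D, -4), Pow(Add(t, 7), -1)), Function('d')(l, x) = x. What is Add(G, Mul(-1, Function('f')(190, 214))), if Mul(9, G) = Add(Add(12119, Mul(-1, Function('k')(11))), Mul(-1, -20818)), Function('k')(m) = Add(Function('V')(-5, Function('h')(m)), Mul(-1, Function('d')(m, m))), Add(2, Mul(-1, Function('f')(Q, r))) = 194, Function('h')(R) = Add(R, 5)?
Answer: Rational(797557, 207) ≈ 3852.9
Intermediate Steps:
Function('h')(R) = Add(5, R)
Function('V')(D, t) = Mul(Pow(Add(7, t), -1), Add(-4, D)) (Function('V')(D, t) = Mul(Add(-4, D), Pow(Add(7, t), -1)) = Mul(Pow(Add(7, t), -1), Add(-4, D)))
Function('f')(Q, r) = -192 (Function('f')(Q, r) = Add(2, Mul(-1, 194)) = Add(2, -194) = -192)
Function('k')(m) = Add(Mul(-1, m), Mul(-9, Pow(Add(12, m), -1))) (Function('k')(m) = Add(Mul(Pow(Add(7, Add(5, m)), -1), Add(-4, -5)), Mul(-1, m)) = Add(Mul(Pow(Add(12, m), -1), -9), Mul(-1, m)) = Add(Mul(-9, Pow(Add(12, m), -1)), Mul(-1, m)) = Add(Mul(-1, m), Mul(-9, Pow(Add(12, m), -1))))
G = Rational(757813, 207) (G = Mul(Rational(1, 9), Add(Add(12119, Mul(-1, Mul(Pow(Add(12, 11), -1), Add(-9, Mul(-1, 11, Add(12, 11)))))), Mul(-1, -20818))) = Mul(Rational(1, 9), Add(Add(12119, Mul(-1, Mul(Pow(23, -1), Add(-9, Mul(-1, 11, 23))))), 20818)) = Mul(Rational(1, 9), Add(Add(12119, Mul(-1, Mul(Rational(1, 23), Add(-9, -253)))), 20818)) = Mul(Rational(1, 9), Add(Add(12119, Mul(-1, Mul(Rational(1, 23), -262))), 20818)) = Mul(Rational(1, 9), Add(Add(12119, Mul(-1, Rational(-262, 23))), 20818)) = Mul(Rational(1, 9), Add(Add(12119, Rational(262, 23)), 20818)) = Mul(Rational(1, 9), Add(Rational(278999, 23), 20818)) = Mul(Rational(1, 9), Rational(757813, 23)) = Rational(757813, 207) ≈ 3660.9)
Add(G, Mul(-1, Function('f')(190, 214))) = Add(Rational(757813, 207), Mul(-1, -192)) = Add(Rational(757813, 207), 192) = Rational(797557, 207)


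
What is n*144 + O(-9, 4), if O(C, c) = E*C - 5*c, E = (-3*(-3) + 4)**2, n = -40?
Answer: -7301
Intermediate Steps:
E = 169 (E = (9 + 4)**2 = 13**2 = 169)
O(C, c) = -5*c + 169*C (O(C, c) = 169*C - 5*c = -5*c + 169*C)
n*144 + O(-9, 4) = -40*144 + (-5*4 + 169*(-9)) = -5760 + (-20 - 1521) = -5760 - 1541 = -7301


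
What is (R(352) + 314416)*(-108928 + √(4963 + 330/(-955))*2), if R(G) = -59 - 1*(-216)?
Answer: -34265807744 + 629146*√181042597/191 ≈ -3.4221e+10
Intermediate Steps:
R(G) = 157 (R(G) = -59 + 216 = 157)
(R(352) + 314416)*(-108928 + √(4963 + 330/(-955))*2) = (157 + 314416)*(-108928 + √(4963 + 330/(-955))*2) = 314573*(-108928 + √(4963 + 330*(-1/955))*2) = 314573*(-108928 + √(4963 - 66/191)*2) = 314573*(-108928 + √(947867/191)*2) = 314573*(-108928 + (√181042597/191)*2) = 314573*(-108928 + 2*√181042597/191) = -34265807744 + 629146*√181042597/191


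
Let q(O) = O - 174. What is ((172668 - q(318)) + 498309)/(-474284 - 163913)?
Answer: -670833/638197 ≈ -1.0511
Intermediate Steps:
q(O) = -174 + O
((172668 - q(318)) + 498309)/(-474284 - 163913) = ((172668 - (-174 + 318)) + 498309)/(-474284 - 163913) = ((172668 - 1*144) + 498309)/(-638197) = ((172668 - 144) + 498309)*(-1/638197) = (172524 + 498309)*(-1/638197) = 670833*(-1/638197) = -670833/638197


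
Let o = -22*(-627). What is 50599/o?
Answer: 50599/13794 ≈ 3.6682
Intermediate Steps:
o = 13794
50599/o = 50599/13794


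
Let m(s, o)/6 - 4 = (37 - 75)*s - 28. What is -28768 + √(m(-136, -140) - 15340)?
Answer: -28768 + 2*√3881 ≈ -28643.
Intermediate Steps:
m(s, o) = -144 - 228*s (m(s, o) = 24 + 6*((37 - 75)*s - 28) = 24 + 6*(-38*s - 28) = 24 + 6*(-28 - 38*s) = 24 + (-168 - 228*s) = -144 - 228*s)
-28768 + √(m(-136, -140) - 15340) = -28768 + √((-144 - 228*(-136)) - 15340) = -28768 + √((-144 + 31008) - 15340) = -28768 + √(30864 - 15340) = -28768 + √15524 = -28768 + 2*√3881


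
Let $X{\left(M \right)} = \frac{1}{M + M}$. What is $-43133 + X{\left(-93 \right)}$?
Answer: $- \frac{8022739}{186} \approx -43133.0$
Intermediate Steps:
$X{\left(M \right)} = \frac{1}{2 M}$
$-43133 + X{\left(-93 \right)} = -43133 + \frac{1}{2 \left(-93\right)} = -43133 + \frac{1}{2} \left(- \frac{1}{93}\right) = -43133 - \frac{1}{186} = - \frac{8022739}{186}$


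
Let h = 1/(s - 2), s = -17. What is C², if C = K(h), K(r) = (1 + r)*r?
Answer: 324/130321 ≈ 0.0024862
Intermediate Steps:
h = -1/19 (h = 1/(-17 - 2) = 1/(-19) = -1/19 ≈ -0.052632)
K(r) = r*(1 + r)
C = -18/361 (C = -(1 - 1/19)/19 = -1/19*18/19 = -18/361 ≈ -0.049861)
C² = (-18/361)² = 324/130321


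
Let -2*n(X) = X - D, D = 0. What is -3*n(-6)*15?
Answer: -135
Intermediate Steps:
n(X) = -X/2 (n(X) = -(X - 1*0)/2 = -(X + 0)/2 = -X/2)
-3*n(-6)*15 = -(-3)*(-6)/2*15 = -3*3*15 = -9*15 = -135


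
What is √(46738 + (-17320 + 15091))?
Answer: √44509 ≈ 210.97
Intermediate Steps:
√(46738 + (-17320 + 15091)) = √(46738 - 2229) = √44509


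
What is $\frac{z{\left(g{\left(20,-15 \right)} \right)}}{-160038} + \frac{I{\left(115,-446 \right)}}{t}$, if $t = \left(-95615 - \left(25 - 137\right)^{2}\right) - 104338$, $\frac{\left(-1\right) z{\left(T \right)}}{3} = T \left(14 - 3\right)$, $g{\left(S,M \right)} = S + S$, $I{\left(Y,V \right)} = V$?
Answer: $\frac{58645498}{5667932481} \approx 0.010347$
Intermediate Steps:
$g{\left(S,M \right)} = 2 S$
$z{\left(T \right)} = - 33 T$ ($z{\left(T \right)} = - 3 T \left(14 - 3\right) = - 3 T 11 = - 3 \cdot 11 T = - 33 T$)
$t = -212497$ ($t = \left(-95615 - \left(-112\right)^{2}\right) - 104338 = \left(-95615 - 12544\right) - 104338 = -108159 - 104338 = -212497$)
$\frac{z{\left(g{\left(20,-15 \right)} \right)}}{-160038} + \frac{I{\left(115,-446 \right)}}{t} = \frac{\left(-33\right) 2 \cdot 20}{-160038} - \frac{446}{-212497} = \left(-33\right) 40 \left(- \frac{1}{160038}\right) - - \frac{446}{212497} = \left(-1320\right) \left(- \frac{1}{160038}\right) + \frac{446}{212497} = \frac{220}{26673} + \frac{446}{212497} = \frac{58645498}{5667932481}$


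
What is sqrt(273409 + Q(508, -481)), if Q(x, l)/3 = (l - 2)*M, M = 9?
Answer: 4*sqrt(16273) ≈ 510.26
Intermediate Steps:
Q(x, l) = -54 + 27*l (Q(x, l) = 3*((l - 2)*9) = 3*((-2 + l)*9) = 3*(-18 + 9*l) = -54 + 27*l)
sqrt(273409 + Q(508, -481)) = sqrt(273409 + (-54 + 27*(-481))) = sqrt(273409 + (-54 - 12987)) = sqrt(273409 - 13041) = sqrt(260368) = 4*sqrt(16273)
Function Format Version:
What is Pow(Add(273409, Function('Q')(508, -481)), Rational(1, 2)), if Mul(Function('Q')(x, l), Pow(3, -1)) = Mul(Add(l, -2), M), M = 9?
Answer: Mul(4, Pow(16273, Rational(1, 2))) ≈ 510.26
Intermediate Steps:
Function('Q')(x, l) = Add(-54, Mul(27, l)) (Function('Q')(x, l) = Mul(3, Mul(Add(l, -2), 9)) = Mul(3, Mul(Add(-2, l), 9)) = Mul(3, Add(-18, Mul(9, l))) = Add(-54, Mul(27, l)))
Pow(Add(273409, Function('Q')(508, -481)), Rational(1, 2)) = Pow(Add(273409, Add(-54, Mul(27, -481))), Rational(1, 2)) = Pow(Add(273409, Add(-54, -12987)), Rational(1, 2)) = Pow(Add(273409, -13041), Rational(1, 2)) = Pow(260368, Rational(1, 2)) = Mul(4, Pow(16273, Rational(1, 2)))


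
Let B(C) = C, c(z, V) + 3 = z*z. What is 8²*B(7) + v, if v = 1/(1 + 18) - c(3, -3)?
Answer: 8399/19 ≈ 442.05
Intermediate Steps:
c(z, V) = -3 + z² (c(z, V) = -3 + z*z = -3 + z²)
v = -113/19 (v = 1/(1 + 18) - (-3 + 3²) = 1/19 - (-3 + 9) = 1/19 - 1*6 = 1/19 - 6 = -113/19 ≈ -5.9474)
8²*B(7) + v = 8²*7 - 113/19 = 64*7 - 113/19 = 448 - 113/19 = 8399/19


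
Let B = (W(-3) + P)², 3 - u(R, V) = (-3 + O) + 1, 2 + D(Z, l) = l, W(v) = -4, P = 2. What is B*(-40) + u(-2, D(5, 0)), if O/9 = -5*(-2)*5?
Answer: -605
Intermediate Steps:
O = 450 (O = 9*(-5*(-2)*5) = 9*(10*5) = 9*50 = 450)
D(Z, l) = -2 + l
u(R, V) = -445 (u(R, V) = 3 - ((-3 + 450) + 1) = 3 - (447 + 1) = 3 - 1*448 = 3 - 448 = -445)
B = 4 (B = (-4 + 2)² = (-2)² = 4)
B*(-40) + u(-2, D(5, 0)) = 4*(-40) - 445 = -160 - 445 = -605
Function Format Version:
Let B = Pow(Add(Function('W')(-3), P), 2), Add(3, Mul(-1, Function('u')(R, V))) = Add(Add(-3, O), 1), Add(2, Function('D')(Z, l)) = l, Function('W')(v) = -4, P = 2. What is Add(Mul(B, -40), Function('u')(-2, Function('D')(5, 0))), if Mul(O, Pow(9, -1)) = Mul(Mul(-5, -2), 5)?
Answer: -605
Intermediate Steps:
O = 450 (O = Mul(9, Mul(Mul(-5, -2), 5)) = Mul(9, Mul(10, 5)) = Mul(9, 50) = 450)
Function('D')(Z, l) = Add(-2, l)
Function('u')(R, V) = -445 (Function('u')(R, V) = Add(3, Mul(-1, Add(Add(-3, 450), 1))) = Add(3, Mul(-1, Add(447, 1))) = Add(3, Mul(-1, 448)) = Add(3, -448) = -445)
B = 4 (B = Pow(Add(-4, 2), 2) = Pow(-2, 2) = 4)
Add(Mul(B, -40), Function('u')(-2, Function('D')(5, 0))) = Add(Mul(4, -40), -445) = Add(-160, -445) = -605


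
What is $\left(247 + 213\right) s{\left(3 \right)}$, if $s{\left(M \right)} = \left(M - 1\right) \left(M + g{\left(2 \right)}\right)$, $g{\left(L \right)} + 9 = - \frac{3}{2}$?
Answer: $-6900$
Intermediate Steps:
$g{\left(L \right)} = - \frac{21}{2}$ ($g{\left(L \right)} = -9 - \frac{3}{2} = - \frac{21}{2}$)
$s{\left(M \right)} = \left(-1 + M\right) \left(- \frac{21}{2} + M\right)$ ($s{\left(M \right)} = \left(M - 1\right) \left(M - \frac{21}{2}\right) = \left(-1 + M\right) \left(- \frac{21}{2} + M\right)$)
$\left(247 + 213\right) s{\left(3 \right)} = \left(247 + 213\right) \left(\frac{21}{2} + 3^{2} - \frac{69}{2}\right) = 460 \left(\frac{21}{2} + 9 - \frac{69}{2}\right) = 460 \left(-15\right) = -6900$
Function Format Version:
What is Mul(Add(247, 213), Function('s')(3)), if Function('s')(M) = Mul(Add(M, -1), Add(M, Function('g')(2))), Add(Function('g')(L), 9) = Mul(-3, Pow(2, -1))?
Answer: -6900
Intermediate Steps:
Function('g')(L) = Rational(-21, 2) (Function('g')(L) = Add(-9, Mul(-3, Pow(2, -1))) = Add(-9, Mul(-3, Rational(1, 2))) = Add(-9, Rational(-3, 2)) = Rational(-21, 2))
Function('s')(M) = Mul(Add(-1, M), Add(Rational(-21, 2), M)) (Function('s')(M) = Mul(Add(M, -1), Add(M, Rational(-21, 2))) = Mul(Add(-1, M), Add(Rational(-21, 2), M)))
Mul(Add(247, 213), Function('s')(3)) = Mul(Add(247, 213), Add(Rational(21, 2), Pow(3, 2), Mul(Rational(-23, 2), 3))) = Mul(460, Add(Rational(21, 2), 9, Rational(-69, 2))) = Mul(460, -15) = -6900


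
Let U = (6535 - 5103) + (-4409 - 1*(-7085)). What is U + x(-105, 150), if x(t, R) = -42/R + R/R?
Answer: 102718/25 ≈ 4108.7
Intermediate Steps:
x(t, R) = 1 - 42/R (x(t, R) = -42/R + 1 = 1 - 42/R)
U = 4108 (U = 1432 + (-4409 + 7085) = 1432 + 2676 = 4108)
U + x(-105, 150) = 4108 + (-42 + 150)/150 = 4108 + (1/150)*108 = 4108 + 18/25 = 102718/25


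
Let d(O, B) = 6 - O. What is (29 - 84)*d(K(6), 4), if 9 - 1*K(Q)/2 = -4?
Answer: 1100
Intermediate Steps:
K(Q) = 26 (K(Q) = 18 - 2*(-4) = 18 + 8 = 26)
(29 - 84)*d(K(6), 4) = (29 - 84)*(6 - 1*26) = -55*(6 - 26) = -55*(-20) = 1100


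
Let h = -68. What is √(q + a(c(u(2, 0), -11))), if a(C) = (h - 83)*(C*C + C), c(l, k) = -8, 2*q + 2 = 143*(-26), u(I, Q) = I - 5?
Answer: 2*I*√2579 ≈ 101.57*I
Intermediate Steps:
u(I, Q) = -5 + I
q = -1860 (q = -1 + (143*(-26))/2 = -1 + (½)*(-3718) = -1 - 1859 = -1860)
a(C) = -151*C - 151*C² (a(C) = (-68 - 83)*(C*C + C) = -151*(C² + C) = -151*(C + C²) = -151*C - 151*C²)
√(q + a(c(u(2, 0), -11))) = √(-1860 - 151*(-8)*(1 - 8)) = √(-1860 - 151*(-8)*(-7)) = √(-1860 - 8456) = √(-10316) = 2*I*√2579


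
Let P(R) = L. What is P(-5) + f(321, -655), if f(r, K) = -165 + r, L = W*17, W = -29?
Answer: -337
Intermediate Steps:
L = -493 (L = -29*17 = -493)
P(R) = -493
P(-5) + f(321, -655) = -493 + (-165 + 321) = -493 + 156 = -337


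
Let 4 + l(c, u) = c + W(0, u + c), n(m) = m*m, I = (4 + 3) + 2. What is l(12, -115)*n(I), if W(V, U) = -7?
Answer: 81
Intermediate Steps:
I = 9 (I = 7 + 2 = 9)
n(m) = m²
l(c, u) = -11 + c (l(c, u) = -4 + (c - 7) = -4 + (-7 + c) = -11 + c)
l(12, -115)*n(I) = (-11 + 12)*9² = 1*81 = 81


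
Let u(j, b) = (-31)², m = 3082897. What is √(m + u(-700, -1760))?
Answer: √3083858 ≈ 1756.1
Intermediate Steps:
u(j, b) = 961
√(m + u(-700, -1760)) = √(3082897 + 961) = √3083858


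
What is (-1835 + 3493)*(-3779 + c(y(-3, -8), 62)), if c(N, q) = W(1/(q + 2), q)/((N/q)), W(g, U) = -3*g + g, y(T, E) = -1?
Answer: -50098957/8 ≈ -6.2624e+6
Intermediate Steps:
W(g, U) = -2*g
c(N, q) = -2*q/(N*(2 + q)) (c(N, q) = (-2/(q + 2))/((N/q)) = (-2/(2 + q))*(q/N) = -2*q/(N*(2 + q)))
(-1835 + 3493)*(-3779 + c(y(-3, -8), 62)) = (-1835 + 3493)*(-3779 - 2*62/(-1*(2 + 62))) = 1658*(-3779 - 2*62*(-1)/64) = 1658*(-3779 - 2*62*(-1)*1/64) = 1658*(-3779 + 31/16) = 1658*(-60433/16) = -50098957/8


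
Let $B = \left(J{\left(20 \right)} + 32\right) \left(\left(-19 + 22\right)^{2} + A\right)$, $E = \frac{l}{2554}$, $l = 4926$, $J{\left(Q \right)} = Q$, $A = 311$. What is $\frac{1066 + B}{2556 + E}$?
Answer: $\frac{7536854}{1088825} \approx 6.922$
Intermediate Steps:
$E = \frac{2463}{1277}$ ($E = \frac{4926}{2554} = 4926 \cdot \frac{1}{2554} = \frac{2463}{1277} \approx 1.9287$)
$B = 16640$ ($B = \left(20 + 32\right) \left(\left(-19 + 22\right)^{2} + 311\right) = 52 \left(3^{2} + 311\right) = 52 \left(9 + 311\right) = 52 \cdot 320 = 16640$)
$\frac{1066 + B}{2556 + E} = \frac{1066 + 16640}{2556 + \frac{2463}{1277}} = \frac{17706}{\frac{3266475}{1277}} = 17706 \cdot \frac{1277}{3266475} = \frac{7536854}{1088825}$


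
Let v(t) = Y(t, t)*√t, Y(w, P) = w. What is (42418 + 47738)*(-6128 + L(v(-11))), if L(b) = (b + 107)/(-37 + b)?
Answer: 90156*(-67397*√11 + 226843*I)/(-37*I + 11*√11) ≈ -5.5256e+8 + 1.7542e+5*I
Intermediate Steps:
v(t) = t^(3/2) (v(t) = t*√t = t^(3/2))
L(b) = (107 + b)/(-37 + b)
(42418 + 47738)*(-6128 + L(v(-11))) = (42418 + 47738)*(-6128 + (107 + (-11)^(3/2))/(-37 + (-11)^(3/2))) = 90156*(-6128 + (107 - 11*I*√11)/(-37 - 11*I*√11)) = -552475968 + 90156*(107 - 11*I*√11)/(-37 - 11*I*√11)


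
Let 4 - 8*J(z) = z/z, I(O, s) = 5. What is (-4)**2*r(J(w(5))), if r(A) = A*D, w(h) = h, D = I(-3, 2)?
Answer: 30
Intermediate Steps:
D = 5
J(z) = 3/8 (J(z) = 1/2 - z/(8*z) = 1/2 - 1/8*1 = 1/2 - 1/8 = 3/8)
r(A) = 5*A (r(A) = A*5 = 5*A)
(-4)**2*r(J(w(5))) = (-4)**2*(5*(3/8)) = 16*(15/8) = 30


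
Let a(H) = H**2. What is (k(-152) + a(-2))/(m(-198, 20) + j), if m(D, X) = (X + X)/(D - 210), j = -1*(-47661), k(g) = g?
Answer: -3774/1215353 ≈ -0.0031053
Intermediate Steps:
j = 47661
m(D, X) = 2*X/(-210 + D) (m(D, X) = (2*X)/(-210 + D) = 2*X/(-210 + D))
(k(-152) + a(-2))/(m(-198, 20) + j) = (-152 + (-2)**2)/(2*20/(-210 - 198) + 47661) = (-152 + 4)/(2*20/(-408) + 47661) = -148/(2*20*(-1/408) + 47661) = -148/(-5/51 + 47661) = -148/2430706/51 = -148*51/2430706 = -3774/1215353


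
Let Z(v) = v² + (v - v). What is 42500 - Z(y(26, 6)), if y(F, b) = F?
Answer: 41824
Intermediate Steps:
Z(v) = v² (Z(v) = v² + 0 = v²)
42500 - Z(y(26, 6)) = 42500 - 1*26² = 42500 - 1*676 = 42500 - 676 = 41824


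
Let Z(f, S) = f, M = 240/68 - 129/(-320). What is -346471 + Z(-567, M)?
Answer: -347038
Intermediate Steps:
M = 21393/5440 (M = 240*(1/68) - 129*(-1/320) = 60/17 + 129/320 = 21393/5440 ≈ 3.9325)
-346471 + Z(-567, M) = -346471 - 567 = -347038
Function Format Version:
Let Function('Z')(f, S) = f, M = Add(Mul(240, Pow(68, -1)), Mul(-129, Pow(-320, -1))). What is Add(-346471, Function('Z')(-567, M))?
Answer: -347038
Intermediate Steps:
M = Rational(21393, 5440) (M = Add(Mul(240, Rational(1, 68)), Mul(-129, Rational(-1, 320))) = Add(Rational(60, 17), Rational(129, 320)) = Rational(21393, 5440) ≈ 3.9325)
Add(-346471, Function('Z')(-567, M)) = Add(-346471, -567) = -347038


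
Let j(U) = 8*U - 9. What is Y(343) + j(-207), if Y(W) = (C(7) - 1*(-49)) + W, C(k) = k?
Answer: -1266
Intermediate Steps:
j(U) = -9 + 8*U
Y(W) = 56 + W (Y(W) = (7 - 1*(-49)) + W = (7 + 49) + W = 56 + W)
Y(343) + j(-207) = (56 + 343) + (-9 + 8*(-207)) = 399 + (-9 - 1656) = 399 - 1665 = -1266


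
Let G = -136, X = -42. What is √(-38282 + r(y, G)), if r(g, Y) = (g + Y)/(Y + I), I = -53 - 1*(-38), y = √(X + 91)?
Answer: I*√872848403/151 ≈ 195.66*I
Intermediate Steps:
y = 7 (y = √(-42 + 91) = √49 = 7)
I = -15 (I = -53 + 38 = -15)
r(g, Y) = (Y + g)/(-15 + Y) (r(g, Y) = (g + Y)/(Y - 15) = (Y + g)/(-15 + Y))
√(-38282 + r(y, G)) = √(-38282 + (-136 + 7)/(-15 - 136)) = √(-38282 - 129/(-151)) = √(-38282 - 1/151*(-129)) = √(-38282 + 129/151) = √(-5780453/151) = I*√872848403/151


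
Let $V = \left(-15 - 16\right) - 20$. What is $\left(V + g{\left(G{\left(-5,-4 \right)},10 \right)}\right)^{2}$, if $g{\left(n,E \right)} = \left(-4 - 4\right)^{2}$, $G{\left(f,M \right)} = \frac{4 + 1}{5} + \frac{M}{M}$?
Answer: $169$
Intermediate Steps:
$G{\left(f,M \right)} = 2$ ($G{\left(f,M \right)} = 5 \cdot \frac{1}{5} + 1 = 1 + 1 = 2$)
$g{\left(n,E \right)} = 64$ ($g{\left(n,E \right)} = \left(-8\right)^{2} = 64$)
$V = -51$ ($V = -31 - 20 = -51$)
$\left(V + g{\left(G{\left(-5,-4 \right)},10 \right)}\right)^{2} = \left(-51 + 64\right)^{2} = 13^{2} = 169$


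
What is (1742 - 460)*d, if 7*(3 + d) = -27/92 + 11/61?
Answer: -75950167/19642 ≈ -3866.7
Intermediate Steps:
d = -118487/39284 (d = -3 + (-27/92 + 11/61)/7 = -3 + (1/7)*(-635/5612) = -3 - 635/39284 = -118487/39284 ≈ -3.0162)
(1742 - 460)*d = (1742 - 460)*(-118487/39284) = 1282*(-118487/39284) = -75950167/19642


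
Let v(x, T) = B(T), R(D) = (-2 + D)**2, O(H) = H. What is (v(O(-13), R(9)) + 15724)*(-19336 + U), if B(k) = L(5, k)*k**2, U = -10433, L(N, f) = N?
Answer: -825464601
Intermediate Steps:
B(k) = 5*k**2
v(x, T) = 5*T**2
(v(O(-13), R(9)) + 15724)*(-19336 + U) = (5*((-2 + 9)**2)**2 + 15724)*(-19336 - 10433) = (5*(7**2)**2 + 15724)*(-29769) = (5*49**2 + 15724)*(-29769) = (5*2401 + 15724)*(-29769) = (12005 + 15724)*(-29769) = 27729*(-29769) = -825464601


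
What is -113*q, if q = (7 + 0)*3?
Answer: -2373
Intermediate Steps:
q = 21 (q = 7*3 = 21)
-113*q = -113*21 = -2373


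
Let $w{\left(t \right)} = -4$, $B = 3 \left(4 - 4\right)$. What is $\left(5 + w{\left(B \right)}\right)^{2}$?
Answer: $1$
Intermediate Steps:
$B = 0$ ($B = 3 \cdot 0 = 0$)
$\left(5 + w{\left(B \right)}\right)^{2} = \left(5 - 4\right)^{2} = 1^{2} = 1$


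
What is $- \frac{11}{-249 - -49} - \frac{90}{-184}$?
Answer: $\frac{2503}{4600} \approx 0.54413$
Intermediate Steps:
$- \frac{11}{-249 - -49} - \frac{90}{-184} = - \frac{11}{-249 + 49} - - \frac{45}{92} = - \frac{11}{-200} + \frac{45}{92} = \left(-11\right) \left(- \frac{1}{200}\right) + \frac{45}{92} = \frac{11}{200} + \frac{45}{92} = \frac{2503}{4600}$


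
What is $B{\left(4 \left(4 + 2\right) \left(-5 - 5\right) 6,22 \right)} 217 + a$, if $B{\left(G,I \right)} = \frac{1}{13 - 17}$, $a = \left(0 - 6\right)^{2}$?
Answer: $- \frac{73}{4} \approx -18.25$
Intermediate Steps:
$a = 36$ ($a = \left(0 - 6\right)^{2} = \left(-6\right)^{2} = 36$)
$B{\left(G,I \right)} = - \frac{1}{4}$ ($B{\left(G,I \right)} = \frac{1}{-4} = - \frac{1}{4}$)
$B{\left(4 \left(4 + 2\right) \left(-5 - 5\right) 6,22 \right)} 217 + a = \left(- \frac{1}{4}\right) 217 + 36 = - \frac{217}{4} + 36 = - \frac{73}{4}$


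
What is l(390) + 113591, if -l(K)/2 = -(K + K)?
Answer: 115151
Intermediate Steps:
l(K) = 4*K (l(K) = -(-2)*(K + K) = -(-2)*2*K = -(-4)*K = 4*K)
l(390) + 113591 = 4*390 + 113591 = 1560 + 113591 = 115151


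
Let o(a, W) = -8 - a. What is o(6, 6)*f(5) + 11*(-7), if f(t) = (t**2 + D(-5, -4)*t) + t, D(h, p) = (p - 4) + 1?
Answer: -7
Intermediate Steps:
D(h, p) = -3 + p (D(h, p) = (-4 + p) + 1 = -3 + p)
f(t) = t**2 - 6*t (f(t) = (t**2 + (-3 - 4)*t) + t = (t**2 - 7*t) + t = t**2 - 6*t)
o(6, 6)*f(5) + 11*(-7) = (-8 - 1*6)*(5*(-6 + 5)) + 11*(-7) = (-8 - 6)*(5*(-1)) - 77 = -14*(-5) - 77 = 70 - 77 = -7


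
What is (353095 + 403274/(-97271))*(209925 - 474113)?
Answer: -9073669078432548/97271 ≈ -9.3282e+10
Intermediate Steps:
(353095 + 403274/(-97271))*(209925 - 474113) = (353095 + 403274*(-1/97271))*(-264188) = (353095 - 403274/97271)*(-264188) = (34345500471/97271)*(-264188) = -9073669078432548/97271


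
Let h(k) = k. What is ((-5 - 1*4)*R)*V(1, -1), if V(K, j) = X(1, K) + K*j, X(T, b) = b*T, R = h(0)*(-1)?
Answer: 0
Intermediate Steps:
R = 0 (R = 0*(-1) = 0)
X(T, b) = T*b
V(K, j) = K + K*j (V(K, j) = 1*K + K*j = K + K*j)
((-5 - 1*4)*R)*V(1, -1) = ((-5 - 1*4)*0)*(1*(1 - 1)) = ((-5 - 4)*0)*(1*0) = -9*0*0 = 0*0 = 0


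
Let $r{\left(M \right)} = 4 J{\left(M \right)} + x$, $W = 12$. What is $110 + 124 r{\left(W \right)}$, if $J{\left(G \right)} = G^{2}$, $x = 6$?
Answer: $72278$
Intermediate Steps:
$r{\left(M \right)} = 6 + 4 M^{2}$ ($r{\left(M \right)} = 4 M^{2} + 6 = 6 + 4 M^{2}$)
$110 + 124 r{\left(W \right)} = 110 + 124 \left(6 + 4 \cdot 12^{2}\right) = 110 + 124 \left(6 + 4 \cdot 144\right) = 110 + 124 \left(6 + 576\right) = 110 + 124 \cdot 582 = 110 + 72168 = 72278$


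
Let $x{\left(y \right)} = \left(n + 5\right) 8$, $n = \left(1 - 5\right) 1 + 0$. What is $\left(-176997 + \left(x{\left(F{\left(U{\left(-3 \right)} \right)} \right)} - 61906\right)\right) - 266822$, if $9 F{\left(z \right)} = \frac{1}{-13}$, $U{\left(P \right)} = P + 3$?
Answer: $-505717$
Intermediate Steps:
$U{\left(P \right)} = 3 + P$
$F{\left(z \right)} = - \frac{1}{117}$ ($F{\left(z \right)} = \frac{1}{9 \left(-13\right)} = \frac{1}{9} \left(- \frac{1}{13}\right) = - \frac{1}{117}$)
$n = -4$ ($n = \left(-4\right) 1 + 0 = -4 + 0 = -4$)
$x{\left(y \right)} = 8$ ($x{\left(y \right)} = \left(-4 + 5\right) 8 = 1 \cdot 8 = 8$)
$\left(-176997 + \left(x{\left(F{\left(U{\left(-3 \right)} \right)} \right)} - 61906\right)\right) - 266822 = \left(-176997 + \left(8 - 61906\right)\right) - 266822 = \left(-176997 - 61898\right) - 266822 = -238895 - 266822 = -505717$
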